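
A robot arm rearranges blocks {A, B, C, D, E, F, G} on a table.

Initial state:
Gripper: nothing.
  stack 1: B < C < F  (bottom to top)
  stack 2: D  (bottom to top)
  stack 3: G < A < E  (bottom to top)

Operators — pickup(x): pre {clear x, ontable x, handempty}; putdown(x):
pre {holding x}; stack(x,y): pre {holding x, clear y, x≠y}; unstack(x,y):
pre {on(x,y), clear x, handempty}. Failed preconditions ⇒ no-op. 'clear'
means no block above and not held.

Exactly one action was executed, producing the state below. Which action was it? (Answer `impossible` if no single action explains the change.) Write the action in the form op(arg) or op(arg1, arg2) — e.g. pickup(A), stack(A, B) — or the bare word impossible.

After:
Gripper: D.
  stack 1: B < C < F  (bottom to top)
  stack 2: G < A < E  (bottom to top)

target: towers=[B/C/F; G/A/E] holding=D
     unstack(F, C) → towers=[B/C; D; G/A/E] holding=F
         pickup(D) → towers=[B/C/F; G/A/E] holding=D  ← match
     unstack(E, A) → towers=[B/C/F; D; G/A] holding=E

pickup(D)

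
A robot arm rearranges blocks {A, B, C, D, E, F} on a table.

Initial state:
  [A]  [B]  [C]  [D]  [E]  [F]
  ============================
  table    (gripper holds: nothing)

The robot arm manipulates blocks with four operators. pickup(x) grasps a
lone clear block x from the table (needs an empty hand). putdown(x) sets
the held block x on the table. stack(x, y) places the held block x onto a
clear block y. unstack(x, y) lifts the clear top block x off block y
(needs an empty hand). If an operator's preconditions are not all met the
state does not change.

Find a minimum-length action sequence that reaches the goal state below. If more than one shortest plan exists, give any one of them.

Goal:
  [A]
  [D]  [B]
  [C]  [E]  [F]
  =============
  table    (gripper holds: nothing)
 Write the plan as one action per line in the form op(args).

step 1 (pickup(B)): towers=[A; C; D; E; F] holding=B
step 2 (stack(B, E)): towers=[A; C; D; E/B; F] holding=-
step 3 (pickup(D)): towers=[A; C; E/B; F] holding=D
step 4 (stack(D, C)): towers=[A; C/D; E/B; F] holding=-
step 5 (pickup(A)): towers=[C/D; E/B; F] holding=A
step 6 (stack(A, D)): towers=[C/D/A; E/B; F] holding=-
goal check: towers=[C/D/A; E/B; F] holding=- — reached (length 6, optimal by BFS)

pickup(B)
stack(B, E)
pickup(D)
stack(D, C)
pickup(A)
stack(A, D)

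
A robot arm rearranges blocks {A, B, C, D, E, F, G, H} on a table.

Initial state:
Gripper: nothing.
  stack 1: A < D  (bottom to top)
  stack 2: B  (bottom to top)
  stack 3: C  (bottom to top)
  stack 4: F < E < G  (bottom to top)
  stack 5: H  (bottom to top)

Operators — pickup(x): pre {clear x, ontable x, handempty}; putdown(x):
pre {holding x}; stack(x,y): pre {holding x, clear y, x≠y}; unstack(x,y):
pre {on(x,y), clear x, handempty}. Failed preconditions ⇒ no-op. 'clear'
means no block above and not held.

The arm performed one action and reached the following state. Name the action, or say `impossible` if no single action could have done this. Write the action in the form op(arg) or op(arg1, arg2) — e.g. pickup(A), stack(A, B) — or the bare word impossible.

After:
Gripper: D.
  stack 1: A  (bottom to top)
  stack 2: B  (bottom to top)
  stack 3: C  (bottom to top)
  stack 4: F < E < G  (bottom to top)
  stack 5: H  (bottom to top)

target: towers=[A; B; C; F/E/G; H] holding=D
     unstack(G, E) → towers=[A/D; B; C; F/E; H] holding=G
         pickup(H) → towers=[A/D; B; C; F/E/G] holding=H
         pickup(B) → towers=[A/D; C; F/E/G; H] holding=B
     unstack(D, A) → towers=[A; B; C; F/E/G; H] holding=D  ← match
         pickup(C) → towers=[A/D; B; F/E/G; H] holding=C

unstack(D, A)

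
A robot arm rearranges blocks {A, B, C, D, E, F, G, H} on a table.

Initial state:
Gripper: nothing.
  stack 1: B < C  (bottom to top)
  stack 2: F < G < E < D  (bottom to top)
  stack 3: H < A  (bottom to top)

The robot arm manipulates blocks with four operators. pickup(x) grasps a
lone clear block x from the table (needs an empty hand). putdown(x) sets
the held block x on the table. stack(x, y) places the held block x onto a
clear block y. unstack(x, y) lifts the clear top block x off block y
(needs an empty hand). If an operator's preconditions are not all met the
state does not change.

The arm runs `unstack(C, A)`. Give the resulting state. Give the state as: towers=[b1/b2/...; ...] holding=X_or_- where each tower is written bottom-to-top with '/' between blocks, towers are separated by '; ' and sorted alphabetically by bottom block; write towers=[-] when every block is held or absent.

before: towers=[B/C; F/G/E/D; H/A] holding=-
pre[unstack(C, A)]: on(C,A) fail, clear(C) ok, handempty ok
on(C,A) unmet → unstack(C, A) is a no-op
after:  towers=[B/C; F/G/E/D; H/A] holding=-

towers=[B/C; F/G/E/D; H/A] holding=-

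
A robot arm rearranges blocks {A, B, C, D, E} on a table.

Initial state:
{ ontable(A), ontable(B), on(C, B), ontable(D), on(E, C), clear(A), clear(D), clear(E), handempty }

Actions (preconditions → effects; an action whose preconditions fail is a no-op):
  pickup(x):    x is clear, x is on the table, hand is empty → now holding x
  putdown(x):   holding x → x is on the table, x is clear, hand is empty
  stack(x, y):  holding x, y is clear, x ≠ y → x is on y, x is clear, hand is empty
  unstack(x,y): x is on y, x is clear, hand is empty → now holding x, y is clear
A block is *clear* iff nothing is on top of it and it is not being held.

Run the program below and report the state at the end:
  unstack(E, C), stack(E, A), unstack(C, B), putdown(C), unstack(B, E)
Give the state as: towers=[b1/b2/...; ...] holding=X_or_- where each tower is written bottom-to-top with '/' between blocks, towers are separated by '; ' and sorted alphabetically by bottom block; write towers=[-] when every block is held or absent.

step 1 (unstack(E, C)): towers=[A; B/C; D] holding=E
step 2 (stack(E, A)): towers=[A/E; B/C; D] holding=-
step 3 (unstack(C, B)): towers=[A/E; B; D] holding=C
step 4 (putdown(C)): towers=[A/E; B; C; D] holding=-
step 5 (unstack(B, E)) [no-op]: towers=[A/E; B; C; D] holding=-

towers=[A/E; B; C; D] holding=-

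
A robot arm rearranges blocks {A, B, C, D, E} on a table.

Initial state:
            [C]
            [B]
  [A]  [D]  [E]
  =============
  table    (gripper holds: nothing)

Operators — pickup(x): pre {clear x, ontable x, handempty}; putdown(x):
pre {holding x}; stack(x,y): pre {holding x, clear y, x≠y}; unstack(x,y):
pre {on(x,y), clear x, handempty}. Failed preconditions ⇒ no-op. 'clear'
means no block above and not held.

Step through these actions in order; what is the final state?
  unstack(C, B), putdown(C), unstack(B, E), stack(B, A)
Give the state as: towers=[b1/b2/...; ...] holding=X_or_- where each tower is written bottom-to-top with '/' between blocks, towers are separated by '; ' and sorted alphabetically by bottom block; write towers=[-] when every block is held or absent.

step 1 (unstack(C, B)): towers=[A; D; E/B] holding=C
step 2 (putdown(C)): towers=[A; C; D; E/B] holding=-
step 3 (unstack(B, E)): towers=[A; C; D; E] holding=B
step 4 (stack(B, A)): towers=[A/B; C; D; E] holding=-

towers=[A/B; C; D; E] holding=-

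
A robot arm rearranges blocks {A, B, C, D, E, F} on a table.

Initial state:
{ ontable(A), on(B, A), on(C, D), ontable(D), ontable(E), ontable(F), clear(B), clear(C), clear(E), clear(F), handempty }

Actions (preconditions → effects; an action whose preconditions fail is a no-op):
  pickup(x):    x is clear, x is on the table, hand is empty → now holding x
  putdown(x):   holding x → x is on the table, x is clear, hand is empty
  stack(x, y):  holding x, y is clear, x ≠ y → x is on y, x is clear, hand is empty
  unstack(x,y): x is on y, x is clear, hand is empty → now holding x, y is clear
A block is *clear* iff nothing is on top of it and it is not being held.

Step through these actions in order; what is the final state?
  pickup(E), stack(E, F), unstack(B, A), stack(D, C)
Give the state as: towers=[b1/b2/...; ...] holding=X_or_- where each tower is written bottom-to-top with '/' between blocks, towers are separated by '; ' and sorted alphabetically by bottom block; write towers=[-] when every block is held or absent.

towers=[A; D/C; F/E] holding=B

step 1 (pickup(E)): towers=[A/B; D/C; F] holding=E
step 2 (stack(E, F)): towers=[A/B; D/C; F/E] holding=-
step 3 (unstack(B, A)): towers=[A; D/C; F/E] holding=B
step 4 (stack(D, C)) [no-op]: towers=[A; D/C; F/E] holding=B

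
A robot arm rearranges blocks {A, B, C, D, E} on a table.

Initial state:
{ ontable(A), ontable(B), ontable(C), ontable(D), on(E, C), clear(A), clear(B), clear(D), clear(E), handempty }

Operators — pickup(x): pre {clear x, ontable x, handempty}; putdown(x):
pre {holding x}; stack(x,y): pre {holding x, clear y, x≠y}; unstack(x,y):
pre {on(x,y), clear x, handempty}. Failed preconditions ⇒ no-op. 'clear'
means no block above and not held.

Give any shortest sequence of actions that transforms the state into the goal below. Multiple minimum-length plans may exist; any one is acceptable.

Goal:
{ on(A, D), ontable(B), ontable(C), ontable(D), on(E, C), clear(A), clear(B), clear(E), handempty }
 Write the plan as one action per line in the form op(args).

step 1 (pickup(A)): towers=[B; C/E; D] holding=A
step 2 (stack(A, D)): towers=[B; C/E; D/A] holding=-
goal check: towers=[B; C/E; D/A] holding=- — reached (length 2, optimal by BFS)

pickup(A)
stack(A, D)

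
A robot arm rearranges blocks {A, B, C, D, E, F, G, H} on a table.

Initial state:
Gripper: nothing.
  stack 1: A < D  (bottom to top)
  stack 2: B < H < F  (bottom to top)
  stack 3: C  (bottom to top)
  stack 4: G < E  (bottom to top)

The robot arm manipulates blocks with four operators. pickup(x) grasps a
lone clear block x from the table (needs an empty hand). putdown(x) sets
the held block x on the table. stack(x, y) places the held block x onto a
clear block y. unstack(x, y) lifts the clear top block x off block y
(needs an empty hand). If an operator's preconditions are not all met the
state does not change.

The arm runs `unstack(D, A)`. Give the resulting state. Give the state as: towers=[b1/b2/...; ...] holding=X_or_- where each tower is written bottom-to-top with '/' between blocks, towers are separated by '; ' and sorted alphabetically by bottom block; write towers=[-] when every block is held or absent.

towers=[A; B/H/F; C; G/E] holding=D

before: towers=[A/D; B/H/F; C; G/E] holding=-
pre[unstack(D, A)]: on(D,A) ok, clear(D) ok, handempty ok
all met → apply unstack(D, A)
after:  towers=[A; B/H/F; C; G/E] holding=D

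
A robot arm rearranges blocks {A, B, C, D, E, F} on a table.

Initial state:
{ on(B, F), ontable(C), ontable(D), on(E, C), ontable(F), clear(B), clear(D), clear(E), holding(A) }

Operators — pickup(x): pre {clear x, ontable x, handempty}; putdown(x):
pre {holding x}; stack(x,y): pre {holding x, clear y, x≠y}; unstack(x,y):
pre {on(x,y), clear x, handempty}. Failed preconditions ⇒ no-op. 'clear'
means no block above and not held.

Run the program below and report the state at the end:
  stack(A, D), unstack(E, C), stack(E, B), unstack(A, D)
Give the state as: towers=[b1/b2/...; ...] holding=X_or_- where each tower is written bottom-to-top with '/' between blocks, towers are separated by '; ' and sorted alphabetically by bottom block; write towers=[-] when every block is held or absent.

towers=[C; D; F/B/E] holding=A

step 1 (stack(A, D)): towers=[C/E; D/A; F/B] holding=-
step 2 (unstack(E, C)): towers=[C; D/A; F/B] holding=E
step 3 (stack(E, B)): towers=[C; D/A; F/B/E] holding=-
step 4 (unstack(A, D)): towers=[C; D; F/B/E] holding=A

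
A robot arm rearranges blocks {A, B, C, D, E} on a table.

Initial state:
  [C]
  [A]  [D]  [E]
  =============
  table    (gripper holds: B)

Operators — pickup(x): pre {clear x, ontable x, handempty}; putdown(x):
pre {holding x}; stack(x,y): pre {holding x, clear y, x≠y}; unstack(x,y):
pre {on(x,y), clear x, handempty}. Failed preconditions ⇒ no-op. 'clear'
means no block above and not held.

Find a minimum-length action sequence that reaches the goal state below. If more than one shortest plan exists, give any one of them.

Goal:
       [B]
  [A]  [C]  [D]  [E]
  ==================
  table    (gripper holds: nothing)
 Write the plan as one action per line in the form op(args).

step 1 (putdown(B)): towers=[A/C; B; D; E] holding=-
step 2 (unstack(C, A)): towers=[A; B; D; E] holding=C
step 3 (putdown(C)): towers=[A; B; C; D; E] holding=-
step 4 (pickup(B)): towers=[A; C; D; E] holding=B
step 5 (stack(B, C)): towers=[A; C/B; D; E] holding=-
goal check: towers=[A; C/B; D; E] holding=- — reached (length 5, optimal by BFS)

putdown(B)
unstack(C, A)
putdown(C)
pickup(B)
stack(B, C)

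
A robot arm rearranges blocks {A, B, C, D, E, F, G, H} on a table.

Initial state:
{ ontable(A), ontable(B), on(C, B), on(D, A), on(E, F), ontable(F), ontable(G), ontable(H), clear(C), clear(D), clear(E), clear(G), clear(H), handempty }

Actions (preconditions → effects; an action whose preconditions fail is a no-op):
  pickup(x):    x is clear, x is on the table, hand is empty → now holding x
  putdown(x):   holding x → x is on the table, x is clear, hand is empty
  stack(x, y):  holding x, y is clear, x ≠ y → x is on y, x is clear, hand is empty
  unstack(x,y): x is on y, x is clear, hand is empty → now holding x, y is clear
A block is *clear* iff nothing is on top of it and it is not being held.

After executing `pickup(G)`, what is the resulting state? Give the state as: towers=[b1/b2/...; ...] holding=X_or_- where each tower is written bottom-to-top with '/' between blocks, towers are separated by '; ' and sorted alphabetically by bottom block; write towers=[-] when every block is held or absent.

before: towers=[A/D; B/C; F/E; G; H] holding=-
pre[pickup(G)]: clear(G) ✓, ontable(G) ✓, handempty ✓
all met → apply pickup(G)
after:  towers=[A/D; B/C; F/E; H] holding=G

towers=[A/D; B/C; F/E; H] holding=G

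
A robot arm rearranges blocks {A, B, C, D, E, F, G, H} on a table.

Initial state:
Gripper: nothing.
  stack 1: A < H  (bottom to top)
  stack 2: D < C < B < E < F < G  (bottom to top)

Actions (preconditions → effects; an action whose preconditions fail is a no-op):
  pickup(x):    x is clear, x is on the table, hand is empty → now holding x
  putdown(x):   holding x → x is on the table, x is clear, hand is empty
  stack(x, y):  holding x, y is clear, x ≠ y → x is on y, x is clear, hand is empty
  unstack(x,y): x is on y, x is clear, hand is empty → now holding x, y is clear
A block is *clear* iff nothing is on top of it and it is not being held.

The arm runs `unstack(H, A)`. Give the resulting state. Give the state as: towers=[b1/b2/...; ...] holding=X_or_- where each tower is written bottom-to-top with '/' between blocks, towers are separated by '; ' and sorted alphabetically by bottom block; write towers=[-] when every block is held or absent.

towers=[A; D/C/B/E/F/G] holding=H

before: towers=[A/H; D/C/B/E/F/G] holding=-
pre[unstack(H, A)]: on(H,A) ✓, clear(H) ✓, handempty ✓
all met → apply unstack(H, A)
after:  towers=[A; D/C/B/E/F/G] holding=H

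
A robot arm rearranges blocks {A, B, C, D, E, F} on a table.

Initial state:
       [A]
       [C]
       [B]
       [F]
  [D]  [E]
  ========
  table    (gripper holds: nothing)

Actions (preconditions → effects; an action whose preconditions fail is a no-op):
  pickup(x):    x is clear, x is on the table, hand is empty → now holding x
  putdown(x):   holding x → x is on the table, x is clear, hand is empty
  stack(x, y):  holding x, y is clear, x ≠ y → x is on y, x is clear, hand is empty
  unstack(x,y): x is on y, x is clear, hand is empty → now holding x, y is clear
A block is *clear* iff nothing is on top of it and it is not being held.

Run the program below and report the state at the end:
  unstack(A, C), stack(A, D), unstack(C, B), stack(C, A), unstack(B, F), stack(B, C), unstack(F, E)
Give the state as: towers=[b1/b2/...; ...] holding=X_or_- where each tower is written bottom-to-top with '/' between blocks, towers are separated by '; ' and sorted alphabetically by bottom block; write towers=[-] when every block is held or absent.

towers=[D/A/C/B; E] holding=F

step 1 (unstack(A, C)): towers=[D; E/F/B/C] holding=A
step 2 (stack(A, D)): towers=[D/A; E/F/B/C] holding=-
step 3 (unstack(C, B)): towers=[D/A; E/F/B] holding=C
step 4 (stack(C, A)): towers=[D/A/C; E/F/B] holding=-
step 5 (unstack(B, F)): towers=[D/A/C; E/F] holding=B
step 6 (stack(B, C)): towers=[D/A/C/B; E/F] holding=-
step 7 (unstack(F, E)): towers=[D/A/C/B; E] holding=F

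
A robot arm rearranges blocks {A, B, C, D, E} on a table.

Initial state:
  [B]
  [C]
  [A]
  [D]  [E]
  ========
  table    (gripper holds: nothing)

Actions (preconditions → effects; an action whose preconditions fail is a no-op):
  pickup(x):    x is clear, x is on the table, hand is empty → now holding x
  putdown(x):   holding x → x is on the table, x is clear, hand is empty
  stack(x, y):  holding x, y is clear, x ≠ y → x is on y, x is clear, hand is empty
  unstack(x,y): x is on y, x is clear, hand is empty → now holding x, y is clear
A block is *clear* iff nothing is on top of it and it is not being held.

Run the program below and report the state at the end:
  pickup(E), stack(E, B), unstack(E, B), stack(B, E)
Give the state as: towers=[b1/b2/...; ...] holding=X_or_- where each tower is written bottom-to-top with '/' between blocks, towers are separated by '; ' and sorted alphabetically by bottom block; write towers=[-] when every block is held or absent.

step 1 (pickup(E)): towers=[D/A/C/B] holding=E
step 2 (stack(E, B)): towers=[D/A/C/B/E] holding=-
step 3 (unstack(E, B)): towers=[D/A/C/B] holding=E
step 4 (stack(B, E)) [no-op]: towers=[D/A/C/B] holding=E

towers=[D/A/C/B] holding=E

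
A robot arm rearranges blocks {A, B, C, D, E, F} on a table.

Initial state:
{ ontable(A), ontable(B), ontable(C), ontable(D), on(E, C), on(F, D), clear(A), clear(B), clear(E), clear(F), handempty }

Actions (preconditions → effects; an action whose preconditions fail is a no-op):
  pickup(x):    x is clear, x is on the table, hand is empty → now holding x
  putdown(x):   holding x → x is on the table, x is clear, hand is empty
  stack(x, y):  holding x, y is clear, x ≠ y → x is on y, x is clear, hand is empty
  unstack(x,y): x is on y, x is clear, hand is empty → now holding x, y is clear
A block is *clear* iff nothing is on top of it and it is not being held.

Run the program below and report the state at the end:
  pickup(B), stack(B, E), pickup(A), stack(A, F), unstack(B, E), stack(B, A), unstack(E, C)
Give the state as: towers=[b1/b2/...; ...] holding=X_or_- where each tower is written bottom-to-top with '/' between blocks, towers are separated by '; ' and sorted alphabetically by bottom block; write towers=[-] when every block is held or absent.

step 1 (pickup(B)): towers=[A; C/E; D/F] holding=B
step 2 (stack(B, E)): towers=[A; C/E/B; D/F] holding=-
step 3 (pickup(A)): towers=[C/E/B; D/F] holding=A
step 4 (stack(A, F)): towers=[C/E/B; D/F/A] holding=-
step 5 (unstack(B, E)): towers=[C/E; D/F/A] holding=B
step 6 (stack(B, A)): towers=[C/E; D/F/A/B] holding=-
step 7 (unstack(E, C)): towers=[C; D/F/A/B] holding=E

towers=[C; D/F/A/B] holding=E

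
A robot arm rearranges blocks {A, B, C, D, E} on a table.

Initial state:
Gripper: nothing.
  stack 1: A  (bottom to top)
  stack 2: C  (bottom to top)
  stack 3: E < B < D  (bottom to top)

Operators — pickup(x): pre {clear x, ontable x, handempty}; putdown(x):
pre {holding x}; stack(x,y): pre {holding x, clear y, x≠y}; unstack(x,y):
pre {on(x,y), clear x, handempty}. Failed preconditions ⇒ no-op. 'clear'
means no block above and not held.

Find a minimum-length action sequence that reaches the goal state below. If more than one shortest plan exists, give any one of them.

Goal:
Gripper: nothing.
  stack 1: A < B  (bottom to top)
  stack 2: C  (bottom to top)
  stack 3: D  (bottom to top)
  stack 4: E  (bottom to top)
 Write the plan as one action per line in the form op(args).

step 1 (unstack(D, B)): towers=[A; C; E/B] holding=D
step 2 (putdown(D)): towers=[A; C; D; E/B] holding=-
step 3 (unstack(B, E)): towers=[A; C; D; E] holding=B
step 4 (stack(B, A)): towers=[A/B; C; D; E] holding=-
goal check: towers=[A/B; C; D; E] holding=- — reached (length 4, optimal by BFS)

unstack(D, B)
putdown(D)
unstack(B, E)
stack(B, A)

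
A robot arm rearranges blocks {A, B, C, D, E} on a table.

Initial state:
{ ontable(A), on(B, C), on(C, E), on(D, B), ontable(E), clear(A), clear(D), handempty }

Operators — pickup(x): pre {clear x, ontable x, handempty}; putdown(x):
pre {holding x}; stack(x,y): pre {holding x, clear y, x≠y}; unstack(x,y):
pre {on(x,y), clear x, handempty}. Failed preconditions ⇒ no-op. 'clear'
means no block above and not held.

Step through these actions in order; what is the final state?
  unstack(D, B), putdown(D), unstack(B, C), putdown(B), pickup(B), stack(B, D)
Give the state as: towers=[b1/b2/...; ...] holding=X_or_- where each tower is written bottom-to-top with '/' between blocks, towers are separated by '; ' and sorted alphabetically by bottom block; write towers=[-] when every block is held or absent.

towers=[A; D/B; E/C] holding=-

step 1 (unstack(D, B)): towers=[A; E/C/B] holding=D
step 2 (putdown(D)): towers=[A; D; E/C/B] holding=-
step 3 (unstack(B, C)): towers=[A; D; E/C] holding=B
step 4 (putdown(B)): towers=[A; B; D; E/C] holding=-
step 5 (pickup(B)): towers=[A; D; E/C] holding=B
step 6 (stack(B, D)): towers=[A; D/B; E/C] holding=-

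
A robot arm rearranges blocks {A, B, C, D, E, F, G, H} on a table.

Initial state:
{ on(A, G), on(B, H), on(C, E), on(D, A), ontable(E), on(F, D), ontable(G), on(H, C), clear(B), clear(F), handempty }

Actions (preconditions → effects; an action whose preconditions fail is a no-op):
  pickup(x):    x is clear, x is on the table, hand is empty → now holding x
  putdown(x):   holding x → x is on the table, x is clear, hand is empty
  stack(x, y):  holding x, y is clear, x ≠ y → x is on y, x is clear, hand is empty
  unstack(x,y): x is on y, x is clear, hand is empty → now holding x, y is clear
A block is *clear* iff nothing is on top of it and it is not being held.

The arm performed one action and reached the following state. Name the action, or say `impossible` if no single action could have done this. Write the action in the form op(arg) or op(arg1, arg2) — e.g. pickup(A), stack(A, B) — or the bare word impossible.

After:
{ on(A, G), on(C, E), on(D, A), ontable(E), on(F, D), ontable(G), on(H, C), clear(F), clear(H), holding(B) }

target: towers=[E/C/H; G/A/D/F] holding=B
     unstack(B, H) → towers=[E/C/H; G/A/D/F] holding=B  ← match
     unstack(F, D) → towers=[E/C/H/B; G/A/D] holding=F

unstack(B, H)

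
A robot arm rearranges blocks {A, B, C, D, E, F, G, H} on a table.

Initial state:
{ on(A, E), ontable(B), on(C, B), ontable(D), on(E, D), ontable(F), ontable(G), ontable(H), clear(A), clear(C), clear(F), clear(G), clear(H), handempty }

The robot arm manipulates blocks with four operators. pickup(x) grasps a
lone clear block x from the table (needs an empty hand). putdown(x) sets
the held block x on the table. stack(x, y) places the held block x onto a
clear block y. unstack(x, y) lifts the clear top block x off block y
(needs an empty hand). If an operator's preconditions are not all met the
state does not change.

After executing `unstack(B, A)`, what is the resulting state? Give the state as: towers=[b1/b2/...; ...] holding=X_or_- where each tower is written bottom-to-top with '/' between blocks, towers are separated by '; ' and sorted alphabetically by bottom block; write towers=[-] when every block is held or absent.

before: towers=[B/C; D/E/A; F; G; H] holding=-
pre[unstack(B, A)]: on(B,A) ✗, clear(B) ✗, handempty ✓
on(B,A), clear(B) unmet → unstack(B, A) is a no-op
after:  towers=[B/C; D/E/A; F; G; H] holding=-

towers=[B/C; D/E/A; F; G; H] holding=-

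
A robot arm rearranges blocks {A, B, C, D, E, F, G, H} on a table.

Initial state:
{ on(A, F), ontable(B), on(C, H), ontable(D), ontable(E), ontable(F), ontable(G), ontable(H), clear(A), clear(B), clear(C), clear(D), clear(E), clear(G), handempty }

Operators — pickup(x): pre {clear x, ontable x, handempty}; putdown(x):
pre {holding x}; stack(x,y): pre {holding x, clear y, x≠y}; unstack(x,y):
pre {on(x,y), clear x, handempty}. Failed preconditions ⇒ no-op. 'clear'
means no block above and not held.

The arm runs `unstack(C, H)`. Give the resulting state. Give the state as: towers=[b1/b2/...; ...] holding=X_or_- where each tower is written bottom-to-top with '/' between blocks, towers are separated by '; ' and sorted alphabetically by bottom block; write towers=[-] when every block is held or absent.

towers=[B; D; E; F/A; G; H] holding=C

before: towers=[B; D; E; F/A; G; H/C] holding=-
pre[unstack(C, H)]: on(C,H) ok, clear(C) ok, handempty ok
all met → apply unstack(C, H)
after:  towers=[B; D; E; F/A; G; H] holding=C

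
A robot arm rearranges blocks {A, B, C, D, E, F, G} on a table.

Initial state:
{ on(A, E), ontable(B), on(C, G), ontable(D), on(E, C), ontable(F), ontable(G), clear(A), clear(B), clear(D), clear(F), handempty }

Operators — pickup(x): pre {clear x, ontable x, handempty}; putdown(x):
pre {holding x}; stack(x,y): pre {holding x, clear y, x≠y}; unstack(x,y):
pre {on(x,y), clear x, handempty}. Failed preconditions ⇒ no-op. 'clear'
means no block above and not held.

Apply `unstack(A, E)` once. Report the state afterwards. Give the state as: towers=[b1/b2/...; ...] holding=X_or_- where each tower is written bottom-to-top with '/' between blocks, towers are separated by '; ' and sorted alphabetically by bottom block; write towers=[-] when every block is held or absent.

before: towers=[B; D; F; G/C/E/A] holding=-
pre[unstack(A, E)]: on(A,E) ok, clear(A) ok, handempty ok
all met → apply unstack(A, E)
after:  towers=[B; D; F; G/C/E] holding=A

towers=[B; D; F; G/C/E] holding=A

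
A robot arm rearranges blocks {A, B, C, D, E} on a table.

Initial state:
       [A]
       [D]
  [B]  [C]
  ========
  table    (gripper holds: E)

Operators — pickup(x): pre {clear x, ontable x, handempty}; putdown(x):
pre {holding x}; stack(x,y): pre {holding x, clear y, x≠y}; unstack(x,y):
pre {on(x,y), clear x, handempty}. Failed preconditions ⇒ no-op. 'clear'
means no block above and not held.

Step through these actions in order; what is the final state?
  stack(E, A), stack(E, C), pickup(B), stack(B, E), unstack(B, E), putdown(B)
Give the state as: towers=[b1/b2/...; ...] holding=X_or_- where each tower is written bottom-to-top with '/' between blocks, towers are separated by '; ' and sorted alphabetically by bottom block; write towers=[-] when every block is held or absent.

towers=[B; C/D/A/E] holding=-

step 1 (stack(E, A)): towers=[B; C/D/A/E] holding=-
step 2 (stack(E, C)) [no-op]: towers=[B; C/D/A/E] holding=-
step 3 (pickup(B)): towers=[C/D/A/E] holding=B
step 4 (stack(B, E)): towers=[C/D/A/E/B] holding=-
step 5 (unstack(B, E)): towers=[C/D/A/E] holding=B
step 6 (putdown(B)): towers=[B; C/D/A/E] holding=-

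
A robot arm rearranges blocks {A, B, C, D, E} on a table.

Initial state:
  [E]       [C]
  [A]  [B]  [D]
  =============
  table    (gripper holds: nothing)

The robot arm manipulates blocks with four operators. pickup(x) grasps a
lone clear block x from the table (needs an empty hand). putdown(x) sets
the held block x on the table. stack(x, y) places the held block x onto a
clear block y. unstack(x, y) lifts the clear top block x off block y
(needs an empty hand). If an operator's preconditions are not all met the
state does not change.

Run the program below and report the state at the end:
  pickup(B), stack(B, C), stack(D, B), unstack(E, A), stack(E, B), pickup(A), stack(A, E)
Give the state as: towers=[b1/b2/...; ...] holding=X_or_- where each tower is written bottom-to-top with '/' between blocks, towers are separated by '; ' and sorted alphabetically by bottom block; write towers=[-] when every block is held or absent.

towers=[D/C/B/E/A] holding=-

step 1 (pickup(B)): towers=[A/E; D/C] holding=B
step 2 (stack(B, C)): towers=[A/E; D/C/B] holding=-
step 3 (stack(D, B)) [no-op]: towers=[A/E; D/C/B] holding=-
step 4 (unstack(E, A)): towers=[A; D/C/B] holding=E
step 5 (stack(E, B)): towers=[A; D/C/B/E] holding=-
step 6 (pickup(A)): towers=[D/C/B/E] holding=A
step 7 (stack(A, E)): towers=[D/C/B/E/A] holding=-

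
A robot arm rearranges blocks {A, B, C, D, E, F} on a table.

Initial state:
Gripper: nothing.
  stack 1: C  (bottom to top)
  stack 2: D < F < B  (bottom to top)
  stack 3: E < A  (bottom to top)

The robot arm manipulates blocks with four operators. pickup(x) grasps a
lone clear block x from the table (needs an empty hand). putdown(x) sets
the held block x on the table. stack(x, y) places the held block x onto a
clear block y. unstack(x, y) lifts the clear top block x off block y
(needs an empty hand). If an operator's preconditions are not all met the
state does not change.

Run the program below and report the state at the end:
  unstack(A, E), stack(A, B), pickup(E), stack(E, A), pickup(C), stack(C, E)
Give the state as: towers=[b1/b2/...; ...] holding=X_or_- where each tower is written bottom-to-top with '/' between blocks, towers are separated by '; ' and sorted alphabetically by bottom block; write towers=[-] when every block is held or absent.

step 1 (unstack(A, E)): towers=[C; D/F/B; E] holding=A
step 2 (stack(A, B)): towers=[C; D/F/B/A; E] holding=-
step 3 (pickup(E)): towers=[C; D/F/B/A] holding=E
step 4 (stack(E, A)): towers=[C; D/F/B/A/E] holding=-
step 5 (pickup(C)): towers=[D/F/B/A/E] holding=C
step 6 (stack(C, E)): towers=[D/F/B/A/E/C] holding=-

towers=[D/F/B/A/E/C] holding=-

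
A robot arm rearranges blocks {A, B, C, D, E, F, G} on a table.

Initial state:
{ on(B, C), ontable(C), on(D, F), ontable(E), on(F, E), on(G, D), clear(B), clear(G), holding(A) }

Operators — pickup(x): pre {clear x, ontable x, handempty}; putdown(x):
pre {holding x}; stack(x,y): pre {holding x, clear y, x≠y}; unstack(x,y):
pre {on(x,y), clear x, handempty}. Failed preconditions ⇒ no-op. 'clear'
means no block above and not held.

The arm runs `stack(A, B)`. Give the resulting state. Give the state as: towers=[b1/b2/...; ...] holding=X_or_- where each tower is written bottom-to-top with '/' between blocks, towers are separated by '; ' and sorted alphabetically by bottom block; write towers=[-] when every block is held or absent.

before: towers=[C/B; E/F/D/G] holding=A
pre[stack(A, B)]: holding(A) yes, clear(B) yes, A≠B yes
all met → apply stack(A, B)
after:  towers=[C/B/A; E/F/D/G] holding=-

towers=[C/B/A; E/F/D/G] holding=-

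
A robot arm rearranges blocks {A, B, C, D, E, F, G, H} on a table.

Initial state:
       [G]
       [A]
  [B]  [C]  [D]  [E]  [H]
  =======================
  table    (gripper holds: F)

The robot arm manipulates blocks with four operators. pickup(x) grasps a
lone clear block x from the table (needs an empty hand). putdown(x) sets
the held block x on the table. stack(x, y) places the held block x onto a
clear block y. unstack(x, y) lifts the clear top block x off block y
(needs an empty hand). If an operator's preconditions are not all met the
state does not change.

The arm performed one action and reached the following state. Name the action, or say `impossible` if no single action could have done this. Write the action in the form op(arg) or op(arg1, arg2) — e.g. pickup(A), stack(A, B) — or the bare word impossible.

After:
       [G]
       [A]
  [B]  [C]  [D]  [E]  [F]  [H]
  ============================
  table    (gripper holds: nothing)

putdown(F)

target: towers=[B; C/A/G; D; E; F; H] holding=-
        putdown(F) → towers=[B; C/A/G; D; E; F; H] holding=-  ← match
       stack(F, G) → towers=[B; C/A/G/F; D; E; H] holding=-
       stack(F, E) → towers=[B; C/A/G; D; E/F; H] holding=-
       stack(F, H) → towers=[B; C/A/G; D; E; H/F] holding=-
       stack(F, B) → towers=[B/F; C/A/G; D; E; H] holding=-
       stack(F, D) → towers=[B; C/A/G; D/F; E; H] holding=-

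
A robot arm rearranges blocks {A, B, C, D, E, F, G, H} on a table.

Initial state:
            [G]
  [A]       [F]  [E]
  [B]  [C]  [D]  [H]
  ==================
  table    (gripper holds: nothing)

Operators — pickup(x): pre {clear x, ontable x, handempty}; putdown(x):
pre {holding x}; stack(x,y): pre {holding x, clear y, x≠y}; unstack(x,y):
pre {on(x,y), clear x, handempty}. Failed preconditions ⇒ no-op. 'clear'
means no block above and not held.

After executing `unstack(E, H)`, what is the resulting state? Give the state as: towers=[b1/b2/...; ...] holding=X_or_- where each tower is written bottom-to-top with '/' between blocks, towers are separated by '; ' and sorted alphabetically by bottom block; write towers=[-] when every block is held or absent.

before: towers=[B/A; C; D/F/G; H/E] holding=-
pre[unstack(E, H)]: on(E,H) ✓, clear(E) ✓, handempty ✓
all met → apply unstack(E, H)
after:  towers=[B/A; C; D/F/G; H] holding=E

towers=[B/A; C; D/F/G; H] holding=E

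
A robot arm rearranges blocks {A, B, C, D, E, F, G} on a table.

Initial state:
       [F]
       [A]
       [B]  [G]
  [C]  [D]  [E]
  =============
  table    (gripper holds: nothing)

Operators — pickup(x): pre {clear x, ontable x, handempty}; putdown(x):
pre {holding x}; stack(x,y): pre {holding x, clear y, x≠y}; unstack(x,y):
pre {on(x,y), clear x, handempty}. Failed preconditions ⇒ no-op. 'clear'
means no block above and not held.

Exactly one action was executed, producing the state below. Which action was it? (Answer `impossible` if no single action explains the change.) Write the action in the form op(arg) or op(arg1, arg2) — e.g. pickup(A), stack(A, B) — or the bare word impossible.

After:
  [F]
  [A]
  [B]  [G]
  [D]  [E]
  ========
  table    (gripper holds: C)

pickup(C)

target: towers=[D/B/A/F; E/G] holding=C
     unstack(F, A) → towers=[C; D/B/A; E/G] holding=F
     unstack(G, E) → towers=[C; D/B/A/F; E] holding=G
         pickup(C) → towers=[D/B/A/F; E/G] holding=C  ← match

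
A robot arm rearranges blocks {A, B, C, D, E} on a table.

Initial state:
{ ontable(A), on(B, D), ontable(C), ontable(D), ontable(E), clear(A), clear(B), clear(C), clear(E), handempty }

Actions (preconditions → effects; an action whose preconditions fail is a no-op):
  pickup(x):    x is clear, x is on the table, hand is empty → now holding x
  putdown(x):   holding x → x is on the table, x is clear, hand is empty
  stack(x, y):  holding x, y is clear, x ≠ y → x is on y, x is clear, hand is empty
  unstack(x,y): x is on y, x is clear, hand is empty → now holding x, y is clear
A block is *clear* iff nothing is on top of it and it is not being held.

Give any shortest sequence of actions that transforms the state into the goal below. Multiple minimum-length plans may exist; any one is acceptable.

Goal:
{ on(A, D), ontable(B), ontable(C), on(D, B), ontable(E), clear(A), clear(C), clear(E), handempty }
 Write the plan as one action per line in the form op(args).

step 1 (unstack(B, D)): towers=[A; C; D; E] holding=B
step 2 (putdown(B)): towers=[A; B; C; D; E] holding=-
step 3 (pickup(D)): towers=[A; B; C; E] holding=D
step 4 (stack(D, B)): towers=[A; B/D; C; E] holding=-
step 5 (pickup(A)): towers=[B/D; C; E] holding=A
step 6 (stack(A, D)): towers=[B/D/A; C; E] holding=-
goal check: towers=[B/D/A; C; E] holding=- — reached (length 6, optimal by BFS)

unstack(B, D)
putdown(B)
pickup(D)
stack(D, B)
pickup(A)
stack(A, D)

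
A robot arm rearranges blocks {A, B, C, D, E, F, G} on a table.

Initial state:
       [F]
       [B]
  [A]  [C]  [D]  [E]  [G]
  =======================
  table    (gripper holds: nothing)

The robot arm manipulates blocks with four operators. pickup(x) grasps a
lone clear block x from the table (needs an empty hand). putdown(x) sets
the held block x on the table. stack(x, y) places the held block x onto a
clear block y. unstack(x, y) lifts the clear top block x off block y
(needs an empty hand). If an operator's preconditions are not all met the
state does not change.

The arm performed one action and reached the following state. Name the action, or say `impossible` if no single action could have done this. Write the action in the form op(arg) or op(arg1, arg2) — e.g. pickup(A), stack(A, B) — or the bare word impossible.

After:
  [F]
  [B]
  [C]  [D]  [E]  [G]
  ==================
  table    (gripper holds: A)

pickup(A)

target: towers=[C/B/F; D; E; G] holding=A
     unstack(F, B) → towers=[A; C/B; D; E; G] holding=F
         pickup(G) → towers=[A; C/B/F; D; E] holding=G
         pickup(D) → towers=[A; C/B/F; E; G] holding=D
         pickup(A) → towers=[C/B/F; D; E; G] holding=A  ← match
         pickup(E) → towers=[A; C/B/F; D; G] holding=E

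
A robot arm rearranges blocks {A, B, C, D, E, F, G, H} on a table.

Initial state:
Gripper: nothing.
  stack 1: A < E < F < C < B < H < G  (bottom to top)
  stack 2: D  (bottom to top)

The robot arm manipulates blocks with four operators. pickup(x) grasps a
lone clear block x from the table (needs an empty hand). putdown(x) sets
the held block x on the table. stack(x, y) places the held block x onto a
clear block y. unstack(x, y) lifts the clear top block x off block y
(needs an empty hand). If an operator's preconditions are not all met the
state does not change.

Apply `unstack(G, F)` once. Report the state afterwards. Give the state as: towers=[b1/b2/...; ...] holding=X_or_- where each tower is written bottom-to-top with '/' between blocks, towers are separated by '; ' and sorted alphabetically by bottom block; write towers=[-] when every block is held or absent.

before: towers=[A/E/F/C/B/H/G; D] holding=-
pre[unstack(G, F)]: on(G,F) fail, clear(G) ok, handempty ok
on(G,F) unmet → unstack(G, F) is a no-op
after:  towers=[A/E/F/C/B/H/G; D] holding=-

towers=[A/E/F/C/B/H/G; D] holding=-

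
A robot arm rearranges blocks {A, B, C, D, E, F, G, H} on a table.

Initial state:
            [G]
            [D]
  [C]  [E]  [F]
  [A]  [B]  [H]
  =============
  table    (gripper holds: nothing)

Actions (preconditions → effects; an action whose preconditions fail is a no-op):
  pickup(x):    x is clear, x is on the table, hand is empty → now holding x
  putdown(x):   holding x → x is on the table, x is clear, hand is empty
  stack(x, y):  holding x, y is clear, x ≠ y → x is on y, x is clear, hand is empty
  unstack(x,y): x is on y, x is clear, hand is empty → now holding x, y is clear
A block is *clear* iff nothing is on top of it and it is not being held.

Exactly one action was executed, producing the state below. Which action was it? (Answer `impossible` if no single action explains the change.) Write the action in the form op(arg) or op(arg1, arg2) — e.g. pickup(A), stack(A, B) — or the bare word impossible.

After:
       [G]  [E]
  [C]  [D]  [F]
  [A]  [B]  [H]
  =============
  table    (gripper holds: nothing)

target: towers=[A/C; B/D/G; H/F/E] holding=-
     unstack(G, D) → towers=[A/C; B/E; H/F/D] holding=G
     unstack(E, B) → towers=[A/C; B; H/F/D/G] holding=E
     unstack(C, A) → towers=[A; B/E; H/F/D/G] holding=C
none of the 3 applicable actions match → impossible

impossible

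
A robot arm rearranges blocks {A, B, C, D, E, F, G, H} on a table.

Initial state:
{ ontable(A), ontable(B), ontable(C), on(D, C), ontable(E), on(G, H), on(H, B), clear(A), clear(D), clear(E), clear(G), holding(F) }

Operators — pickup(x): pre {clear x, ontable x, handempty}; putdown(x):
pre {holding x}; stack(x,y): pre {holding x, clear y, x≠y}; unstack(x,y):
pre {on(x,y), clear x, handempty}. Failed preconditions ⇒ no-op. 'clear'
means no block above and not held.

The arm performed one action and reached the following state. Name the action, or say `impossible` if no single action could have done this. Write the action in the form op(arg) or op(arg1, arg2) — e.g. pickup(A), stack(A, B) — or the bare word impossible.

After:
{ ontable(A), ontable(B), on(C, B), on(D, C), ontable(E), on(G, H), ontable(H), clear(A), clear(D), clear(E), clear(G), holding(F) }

impossible

target: towers=[A; B/C/D; E; H/G] holding=F
        putdown(F) → towers=[A; B/H/G; C/D; E; F] holding=-
       stack(F, G) → towers=[A; B/H/G/F; C/D; E] holding=-
       stack(F, A) → towers=[A/F; B/H/G; C/D; E] holding=-
       stack(F, E) → towers=[A; B/H/G; C/D; E/F] holding=-
       stack(F, D) → towers=[A; B/H/G; C/D/F; E] holding=-
none of the 5 applicable actions match → impossible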